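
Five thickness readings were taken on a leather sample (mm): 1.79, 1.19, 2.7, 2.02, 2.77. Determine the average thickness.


Sum = 1.79 + 1.19 + 2.7 + 2.02 + 2.77 = 10.47
Average = 10.47 / 5 = 2.09 mm


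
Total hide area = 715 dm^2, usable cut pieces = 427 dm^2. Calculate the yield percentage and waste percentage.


Yield = 59.7%
Waste = 40.3%

Yield = 427 / 715 x 100 = 59.7%
Waste = 715 - 427 = 288 dm^2
Waste% = 100 - 59.7 = 40.3%


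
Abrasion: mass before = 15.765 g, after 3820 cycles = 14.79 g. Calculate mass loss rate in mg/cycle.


0.255 mg/cycle


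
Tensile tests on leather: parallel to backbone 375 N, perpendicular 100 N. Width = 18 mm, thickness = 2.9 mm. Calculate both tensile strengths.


Parallel = 7.18 N/mm^2
Perpendicular = 1.92 N/mm^2


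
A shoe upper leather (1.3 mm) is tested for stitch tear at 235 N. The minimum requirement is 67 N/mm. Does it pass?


STS = 235 / 1.3 = 180.8 N/mm
Minimum required: 67 N/mm
Passes: Yes


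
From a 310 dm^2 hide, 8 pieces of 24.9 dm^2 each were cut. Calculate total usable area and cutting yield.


Total usable = 8 x 24.9 = 199.2 dm^2
Yield = 199.2 / 310 x 100 = 64.3%


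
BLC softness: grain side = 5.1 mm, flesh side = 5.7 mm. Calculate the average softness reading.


5.40 mm

Average = (5.1 + 5.7) / 2
Average = 5.40 mm


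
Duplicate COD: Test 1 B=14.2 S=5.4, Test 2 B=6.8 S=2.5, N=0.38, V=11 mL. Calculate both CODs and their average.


COD1 = (14.2 - 5.4) x 0.38 x 8000 / 11 = 2432.0 mg/L
COD2 = (6.8 - 2.5) x 0.38 x 8000 / 11 = 1188.4 mg/L
Average = (2432.0 + 1188.4) / 2 = 1810.2 mg/L


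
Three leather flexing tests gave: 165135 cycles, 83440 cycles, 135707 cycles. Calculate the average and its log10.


Average = (165135 + 83440 + 135707) / 3 = 128094 cycles
log10(128094) = 5.11


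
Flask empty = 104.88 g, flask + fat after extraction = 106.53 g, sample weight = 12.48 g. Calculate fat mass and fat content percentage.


Fat mass = 1.65 g
Fat content = 13.2%


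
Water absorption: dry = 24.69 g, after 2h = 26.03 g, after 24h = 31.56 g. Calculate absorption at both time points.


2h absorption = 5.4%
24h absorption = 27.8%


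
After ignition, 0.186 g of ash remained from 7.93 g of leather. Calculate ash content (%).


2.35%


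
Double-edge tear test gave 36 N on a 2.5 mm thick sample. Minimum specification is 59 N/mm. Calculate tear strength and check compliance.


Tear strength = 14.4 N/mm
Compliant: No


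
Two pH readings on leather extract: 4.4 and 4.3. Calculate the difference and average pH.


Difference = |4.4 - 4.3| = 0.1
Average = (4.4 + 4.3) / 2 = 4.35


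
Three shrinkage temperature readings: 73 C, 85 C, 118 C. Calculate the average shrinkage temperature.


92.0 C


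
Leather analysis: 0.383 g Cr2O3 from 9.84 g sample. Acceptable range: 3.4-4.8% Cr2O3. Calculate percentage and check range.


Cr2O3 = 3.89%
Within range: Yes


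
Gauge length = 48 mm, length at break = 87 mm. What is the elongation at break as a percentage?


Extension = 87 - 48 = 39 mm
Elongation = 39 / 48 x 100 = 81.3%


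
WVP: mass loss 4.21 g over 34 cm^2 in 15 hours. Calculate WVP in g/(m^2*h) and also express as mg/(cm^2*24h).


WVP = 4.21 / (34 x 15) x 10000 = 82.55 g/(m^2*h)
Mass loss in mg = 4.21 x 1000 = 4210 mg
Per cm^2 per 24h in mg: 4210 x 24 / (34 x 15) = 101040 / 510 = 198.12 mg/(cm^2*24h)


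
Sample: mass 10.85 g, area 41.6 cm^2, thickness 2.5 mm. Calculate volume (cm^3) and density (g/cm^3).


Thickness in cm = 2.5 / 10 = 0.25 cm
Volume = 41.6 x 0.25 = 10.400 cm^3
Density = 10.85 / 10.400 = 1.043 g/cm^3


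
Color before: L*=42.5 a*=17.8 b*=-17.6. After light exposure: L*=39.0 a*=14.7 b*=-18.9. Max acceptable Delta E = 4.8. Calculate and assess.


dL = -3.5, da = -3.1, db = -1.3
dE = sqrt((-3.5)^2 + (-3.1)^2 + (-1.3)^2) = 4.85
Max = 4.8
Passes: No


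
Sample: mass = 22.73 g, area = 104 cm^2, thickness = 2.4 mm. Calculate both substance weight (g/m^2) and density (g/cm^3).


SW = 22.73 / 104 x 10000 = 2185.6 g/m^2
Volume = 104 x 2.4 / 10 = 24.96 cm^3
Density = 22.73 / 24.96 = 0.911 g/cm^3


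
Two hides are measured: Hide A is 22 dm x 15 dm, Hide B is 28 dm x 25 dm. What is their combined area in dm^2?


1030 dm^2


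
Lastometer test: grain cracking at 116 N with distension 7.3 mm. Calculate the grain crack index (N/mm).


Grain crack index = force / distension
Index = 116 / 7.3 = 15.9 N/mm


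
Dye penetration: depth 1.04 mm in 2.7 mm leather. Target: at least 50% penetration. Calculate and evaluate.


Penetration = 38.5%
Meets target: No


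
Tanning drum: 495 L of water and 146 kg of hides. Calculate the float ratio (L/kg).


3.4

Float ratio = water / hide weight
Ratio = 495 / 146 = 3.4


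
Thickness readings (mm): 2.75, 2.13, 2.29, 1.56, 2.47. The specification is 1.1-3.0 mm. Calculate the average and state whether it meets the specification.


Average = 2.24 mm
Within specification: Yes

Sum = 11.20
Average = 11.20 / 5 = 2.24 mm
Specification range: 1.1 to 3.0 mm
Within spec: Yes


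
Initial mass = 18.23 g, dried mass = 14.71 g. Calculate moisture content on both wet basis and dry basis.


Wet basis = 19.3%
Dry basis = 23.9%

Moisture lost = 18.23 - 14.71 = 3.52 g
Wet basis MC = 3.52 / 18.23 x 100 = 19.3%
Dry basis MC = 3.52 / 14.71 x 100 = 23.9%


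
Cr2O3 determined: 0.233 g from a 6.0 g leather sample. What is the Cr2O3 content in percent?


3.88%

Cr2O3% = 0.233 / 6.0 x 100
Cr2O3% = 3.88%


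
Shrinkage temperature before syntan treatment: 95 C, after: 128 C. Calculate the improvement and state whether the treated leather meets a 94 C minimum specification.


Improvement = 128 - 95 = 33 C
Spec check: 128 C >= 94 C? Yes


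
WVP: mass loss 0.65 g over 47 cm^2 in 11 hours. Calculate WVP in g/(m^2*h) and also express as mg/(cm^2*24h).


WVP = 0.65 / (47 x 11) x 10000 = 12.57 g/(m^2*h)
Mass loss in mg = 0.65 x 1000 = 650 mg
Per cm^2 per 24h in mg: 650 x 24 / (47 x 11) = 15600 / 517 = 30.17 mg/(cm^2*24h)


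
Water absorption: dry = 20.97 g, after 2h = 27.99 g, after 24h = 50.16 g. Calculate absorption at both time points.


2h absorption = 33.5%
24h absorption = 139.2%


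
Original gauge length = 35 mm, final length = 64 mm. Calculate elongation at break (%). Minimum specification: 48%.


Elongation = 82.9%
Meets spec: Yes


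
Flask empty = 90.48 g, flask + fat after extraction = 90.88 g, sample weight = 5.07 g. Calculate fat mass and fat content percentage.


Fat mass = 0.40 g
Fat content = 7.9%


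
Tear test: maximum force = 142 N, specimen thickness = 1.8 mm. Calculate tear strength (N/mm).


78.9 N/mm


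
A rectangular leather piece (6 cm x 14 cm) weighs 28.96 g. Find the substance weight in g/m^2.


Area = 6 x 14 = 84 cm^2
SW = 28.96 / 84 x 10000 = 3447.6 g/m^2


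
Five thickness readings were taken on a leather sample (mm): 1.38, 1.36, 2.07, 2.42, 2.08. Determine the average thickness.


Sum = 1.38 + 1.36 + 2.07 + 2.42 + 2.08 = 9.31
Average = 9.31 / 5 = 1.86 mm


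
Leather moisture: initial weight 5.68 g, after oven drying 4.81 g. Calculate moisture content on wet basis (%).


Moisture = 5.68 - 4.81 = 0.87 g
MC = 0.87 / 5.68 x 100 = 15.3%


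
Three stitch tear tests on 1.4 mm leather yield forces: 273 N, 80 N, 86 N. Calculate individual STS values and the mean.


STS1 = 273 / 1.4 = 195.0 N/mm
STS2 = 80 / 1.4 = 57.1 N/mm
STS3 = 86 / 1.4 = 61.4 N/mm
Mean = (195.0 + 57.1 + 61.4) / 3 = 104.5 N/mm


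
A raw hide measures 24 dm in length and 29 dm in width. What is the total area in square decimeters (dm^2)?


696 dm^2

Area = length x width
Area = 24 x 29 = 696 dm^2


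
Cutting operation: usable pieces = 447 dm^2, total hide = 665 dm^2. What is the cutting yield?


67.2%


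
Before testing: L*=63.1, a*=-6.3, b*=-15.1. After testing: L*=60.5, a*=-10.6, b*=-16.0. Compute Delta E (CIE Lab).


Delta E = 5.10

dL = 60.5 - 63.1 = -2.6
da = -10.6 - (-6.3) = -4.3
db = -16.0 - (-15.1) = -0.9
dE = sqrt((-2.6)^2 + (-4.3)^2 + (-0.9)^2) = 5.10


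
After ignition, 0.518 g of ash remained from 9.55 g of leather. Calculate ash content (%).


Ash% = 0.518 / 9.55 x 100
Ash% = 5.42%


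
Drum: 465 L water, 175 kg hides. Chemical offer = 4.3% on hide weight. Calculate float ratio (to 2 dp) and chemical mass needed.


Float ratio = 2.66
Chemical needed = 7.525 kg

Float ratio = 465 / 175 = 2.66
Chemical = 175 x 4.3 / 100 = 7.525 kg


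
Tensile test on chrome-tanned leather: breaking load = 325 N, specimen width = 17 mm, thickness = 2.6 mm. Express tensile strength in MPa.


7.35 MPa


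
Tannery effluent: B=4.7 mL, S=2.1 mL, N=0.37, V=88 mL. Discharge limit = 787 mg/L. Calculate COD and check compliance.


COD = 87.5 mg/L
Compliant: Yes

COD = (4.7 - 2.1) x 0.37 x 8000 / 88 = 87.5 mg/L
Limit: 787 mg/L
Compliant: Yes


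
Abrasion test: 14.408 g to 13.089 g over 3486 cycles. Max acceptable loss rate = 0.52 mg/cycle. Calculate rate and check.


Rate = 0.378 mg/cycle
Passes: Yes

Loss = 14.408 - 13.089 = 1.319 g
Rate = 1.319 g / 3486 cycles x 1000 = 0.378 mg/cycle
Max = 0.52 mg/cycle
Passes: Yes


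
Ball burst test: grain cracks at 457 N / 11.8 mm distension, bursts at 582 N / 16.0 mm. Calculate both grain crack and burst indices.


Crack index = 457 / 11.8 = 38.7 N/mm
Burst index = 582 / 16.0 = 36.4 N/mm


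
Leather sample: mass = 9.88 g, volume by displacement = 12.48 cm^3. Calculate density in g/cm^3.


0.792 g/cm^3

Density = mass / volume
Density = 9.88 / 12.48 = 0.792 g/cm^3


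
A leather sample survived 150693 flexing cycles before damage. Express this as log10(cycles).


5.18

log10(150693) = 5.18


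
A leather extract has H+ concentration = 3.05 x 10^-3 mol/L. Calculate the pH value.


pH = 2.52


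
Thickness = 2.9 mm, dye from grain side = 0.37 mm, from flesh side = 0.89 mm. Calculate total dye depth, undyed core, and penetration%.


Total dyed = 0.37 + 0.89 = 1.26 mm
Undyed core = 2.9 - 1.26 = 1.64 mm
Penetration = 1.26 / 2.9 x 100 = 43.4%


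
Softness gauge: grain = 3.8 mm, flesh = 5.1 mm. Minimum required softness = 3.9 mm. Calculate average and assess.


Average softness = 4.45 mm
Meets requirement: Yes

Average = (3.8 + 5.1) / 2 = 4.45 mm
Minimum = 3.9 mm
Meets requirement: Yes


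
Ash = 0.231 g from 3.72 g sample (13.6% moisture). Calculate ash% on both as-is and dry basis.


As-is ash = 6.21%
Dry-basis ash = 7.19%

As-is ash% = 0.231 / 3.72 x 100 = 6.21%
Dry mass = 3.72 x (100 - 13.6) / 100 = 3.21408 g
Dry-basis ash% = 0.231 / 3.21408 x 100 = 7.19%


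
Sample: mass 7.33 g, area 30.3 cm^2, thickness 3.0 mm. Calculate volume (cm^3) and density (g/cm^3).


Thickness in cm = 3.0 / 10 = 0.30 cm
Volume = 30.3 x 0.30 = 9.090 cm^3
Density = 7.33 / 9.090 = 0.806 g/cm^3


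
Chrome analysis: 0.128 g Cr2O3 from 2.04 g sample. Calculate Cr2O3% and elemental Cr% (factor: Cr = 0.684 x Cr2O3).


Cr2O3 = 6.27%
Cr = 4.29%

Cr2O3% = 0.128 / 2.04 x 100 = 6.27%
Cr% = 6.27 x 0.684 = 4.29%


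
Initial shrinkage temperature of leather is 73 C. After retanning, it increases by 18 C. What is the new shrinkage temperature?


91 C

New Ts = 73 + 18 = 91 C


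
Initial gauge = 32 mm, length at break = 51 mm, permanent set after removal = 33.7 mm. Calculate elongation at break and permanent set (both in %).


Elongation at break = 59.4%
Permanent set = 5.3%


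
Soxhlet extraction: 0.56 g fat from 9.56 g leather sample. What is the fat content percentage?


Fat content = 0.56 / 9.56 x 100
Fat = 5.9%


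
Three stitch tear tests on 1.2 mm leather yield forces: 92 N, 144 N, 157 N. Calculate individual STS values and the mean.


STS1 = 92 / 1.2 = 76.7 N/mm
STS2 = 144 / 1.2 = 120.0 N/mm
STS3 = 157 / 1.2 = 130.8 N/mm
Mean = (76.7 + 120.0 + 130.8) / 3 = 109.2 N/mm


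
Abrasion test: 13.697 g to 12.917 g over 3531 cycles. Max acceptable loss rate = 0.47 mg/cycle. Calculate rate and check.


Loss = 13.697 - 12.917 = 0.780 g
Rate = 0.780 g / 3531 cycles x 1000 = 0.221 mg/cycle
Max = 0.47 mg/cycle
Passes: Yes


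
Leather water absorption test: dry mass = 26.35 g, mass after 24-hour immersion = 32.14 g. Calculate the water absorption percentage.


22.0%


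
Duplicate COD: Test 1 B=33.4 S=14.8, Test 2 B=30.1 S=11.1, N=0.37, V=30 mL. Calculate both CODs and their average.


COD1 = (33.4 - 14.8) x 0.37 x 8000 / 30 = 1835.2 mg/L
COD2 = (30.1 - 11.1) x 0.37 x 8000 / 30 = 1874.7 mg/L
Average = (1835.2 + 1874.7) / 2 = 1855.0 mg/L


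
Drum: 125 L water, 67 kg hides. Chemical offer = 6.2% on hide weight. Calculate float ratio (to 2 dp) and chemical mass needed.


Float ratio = 125 / 67 = 1.87
Chemical = 67 x 6.2 / 100 = 4.154 kg


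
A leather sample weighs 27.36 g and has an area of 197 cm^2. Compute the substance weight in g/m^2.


Substance weight = mass / area x 10000
SW = 27.36 / 197 x 10000
SW = 1388.8 g/m^2


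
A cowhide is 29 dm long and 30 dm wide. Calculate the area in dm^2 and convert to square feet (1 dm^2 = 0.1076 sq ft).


Area = 29 x 30 = 870 dm^2
Conversion: 870 x 0.1076 = 93.61 sq ft


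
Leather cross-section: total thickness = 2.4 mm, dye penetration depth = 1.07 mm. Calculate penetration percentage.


Penetration% = 1.07 / 2.4 x 100
Penetration = 44.6%


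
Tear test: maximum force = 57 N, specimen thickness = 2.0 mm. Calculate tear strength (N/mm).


28.5 N/mm


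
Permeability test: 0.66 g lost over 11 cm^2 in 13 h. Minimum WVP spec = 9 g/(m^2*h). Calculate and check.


WVP = 0.66 / (11 x 13) x 10000 = 46.15 g/(m^2*h)
Minimum: 9 g/(m^2*h)
Meets spec: Yes


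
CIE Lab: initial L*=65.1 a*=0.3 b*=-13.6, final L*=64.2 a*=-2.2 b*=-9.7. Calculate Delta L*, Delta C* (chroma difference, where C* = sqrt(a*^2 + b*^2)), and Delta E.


Delta L* = 64.2 - 65.1 = -0.9
C1* = sqrt((0.3)^2 + (-13.6)^2) = 13.603
C2* = sqrt((-2.2)^2 + (-9.7)^2) = 9.946
Delta C* = 9.946 - 13.603 = -3.66
Delta E = sqrt((-0.9)^2 + (-2.5)^2 + (3.9)^2) = 4.72


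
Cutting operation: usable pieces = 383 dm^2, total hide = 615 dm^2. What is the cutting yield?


Yield = usable / total x 100
Yield = 383 / 615 x 100 = 62.3%


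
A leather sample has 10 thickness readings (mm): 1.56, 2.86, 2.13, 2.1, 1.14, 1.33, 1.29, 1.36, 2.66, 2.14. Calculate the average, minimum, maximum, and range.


Sum = 18.57
Average = 18.57 / 10 = 1.86 mm
Minimum = 1.14 mm
Maximum = 2.86 mm
Range = 2.86 - 1.14 = 1.72 mm


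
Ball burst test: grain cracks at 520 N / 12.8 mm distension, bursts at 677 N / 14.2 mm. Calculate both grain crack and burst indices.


Crack index = 40.6 N/mm
Burst index = 47.7 N/mm


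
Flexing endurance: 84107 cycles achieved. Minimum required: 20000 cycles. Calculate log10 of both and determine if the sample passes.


Achieved: log10 = 4.92
Required: log10 = 4.30
Passes: Yes


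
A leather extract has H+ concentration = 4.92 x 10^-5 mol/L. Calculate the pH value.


pH = -log10[H+]
pH = -log10(4.92 x 10^-5) = 4.31


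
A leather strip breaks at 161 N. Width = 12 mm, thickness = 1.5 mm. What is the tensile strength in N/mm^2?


Cross-sectional area = 12 x 1.5 = 18.0 mm^2
Tensile strength = 161 / 18.0 = 8.94 N/mm^2


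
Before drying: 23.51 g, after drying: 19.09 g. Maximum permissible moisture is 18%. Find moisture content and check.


MC = (23.51 - 19.09) / 23.51 x 100 = 18.8%
Maximum: 18%
Acceptable: No


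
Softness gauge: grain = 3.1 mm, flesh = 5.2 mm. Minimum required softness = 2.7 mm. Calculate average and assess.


Average = (3.1 + 5.2) / 2 = 4.15 mm
Minimum = 2.7 mm
Meets requirement: Yes


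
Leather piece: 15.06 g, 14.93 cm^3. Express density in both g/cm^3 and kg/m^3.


1.009 g/cm^3
1009 kg/m^3

Density = 15.06 / 14.93 = 1.009 g/cm^3
Convert: 1.009 x 1000 = 1009 kg/m^3


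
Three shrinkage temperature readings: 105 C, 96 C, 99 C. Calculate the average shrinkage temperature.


Average = (105 + 96 + 99) / 3
Average = 300 / 3 = 100.0 C


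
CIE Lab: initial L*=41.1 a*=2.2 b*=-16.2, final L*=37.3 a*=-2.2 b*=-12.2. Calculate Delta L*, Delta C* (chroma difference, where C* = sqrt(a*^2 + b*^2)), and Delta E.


Delta L* = -3.8
Delta C* = -3.95
Delta E = 7.06


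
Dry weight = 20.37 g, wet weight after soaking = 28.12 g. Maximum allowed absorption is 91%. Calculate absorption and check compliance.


Absorption = 38.0%
Compliant: Yes

WA = (28.12 - 20.37) / 20.37 x 100 = 38.0%
Maximum allowed: 91%
Compliant: Yes


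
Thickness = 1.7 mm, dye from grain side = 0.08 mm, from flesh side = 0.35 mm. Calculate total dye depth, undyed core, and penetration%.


Total dyed = 0.43 mm
Undyed core = 1.27 mm
Penetration = 25.3%


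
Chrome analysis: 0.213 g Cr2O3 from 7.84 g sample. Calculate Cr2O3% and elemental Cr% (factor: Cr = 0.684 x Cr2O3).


Cr2O3 = 2.72%
Cr = 1.86%


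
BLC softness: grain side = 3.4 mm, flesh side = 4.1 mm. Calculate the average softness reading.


Average = (3.4 + 4.1) / 2
Average = 3.75 mm


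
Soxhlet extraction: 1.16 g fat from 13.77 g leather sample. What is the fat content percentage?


Fat content = 1.16 / 13.77 x 100
Fat = 8.4%


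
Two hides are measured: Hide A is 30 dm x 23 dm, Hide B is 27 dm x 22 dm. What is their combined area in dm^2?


Hide A area = 30 x 23 = 690 dm^2
Hide B area = 27 x 22 = 594 dm^2
Total = 690 + 594 = 1284 dm^2


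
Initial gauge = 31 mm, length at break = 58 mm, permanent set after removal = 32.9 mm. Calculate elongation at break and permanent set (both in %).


Elongation at break = (58 - 31) / 31 x 100 = 87.1%
Permanent set = (32.9 - 31) / 31 x 100 = 6.1%


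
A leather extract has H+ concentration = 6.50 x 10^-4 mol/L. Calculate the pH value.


pH = 3.19

pH = -log10[H+]
pH = -log10(6.50 x 10^-4) = 3.19


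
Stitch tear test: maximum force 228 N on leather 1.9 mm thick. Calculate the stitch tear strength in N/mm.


120.0 N/mm


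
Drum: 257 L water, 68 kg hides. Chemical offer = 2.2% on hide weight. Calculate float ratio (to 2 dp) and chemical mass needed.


Float ratio = 257 / 68 = 3.78
Chemical = 68 x 2.2 / 100 = 1.496 kg


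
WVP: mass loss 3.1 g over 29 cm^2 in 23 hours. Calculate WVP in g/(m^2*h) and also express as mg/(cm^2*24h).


WVP = 3.1 / (29 x 23) x 10000 = 46.48 g/(m^2*h)
Mass loss in mg = 3.1 x 1000 = 3100 mg
Per cm^2 per 24h in mg: 3100 x 24 / (29 x 23) = 74400 / 667 = 111.54 mg/(cm^2*24h)


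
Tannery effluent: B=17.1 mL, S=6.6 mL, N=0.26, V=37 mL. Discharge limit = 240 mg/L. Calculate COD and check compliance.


COD = (17.1 - 6.6) x 0.26 x 8000 / 37 = 590.3 mg/L
Limit: 240 mg/L
Compliant: No


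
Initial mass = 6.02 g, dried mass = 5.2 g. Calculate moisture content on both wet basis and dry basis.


Wet basis = 13.6%
Dry basis = 15.8%

Moisture lost = 6.02 - 5.2 = 0.82 g
Wet basis MC = 0.82 / 6.02 x 100 = 13.6%
Dry basis MC = 0.82 / 5.2 x 100 = 15.8%


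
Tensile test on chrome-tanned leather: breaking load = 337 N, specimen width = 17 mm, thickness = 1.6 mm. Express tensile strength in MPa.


Cross-section = 17 x 1.6 = 27.2 mm^2
TS = 337 / 27.2 = 12.39 MPa
(1 N/mm^2 = 1 MPa)


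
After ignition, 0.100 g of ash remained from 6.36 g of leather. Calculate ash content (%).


Ash% = 0.100 / 6.36 x 100
Ash% = 1.57%


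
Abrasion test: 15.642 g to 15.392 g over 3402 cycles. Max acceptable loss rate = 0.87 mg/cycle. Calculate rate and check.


Loss = 15.642 - 15.392 = 0.250 g
Rate = 0.250 g / 3402 cycles x 1000 = 0.073 mg/cycle
Max = 0.87 mg/cycle
Passes: Yes


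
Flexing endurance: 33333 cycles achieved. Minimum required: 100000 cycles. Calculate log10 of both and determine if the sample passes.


log10(33333) = 4.52
log10(100000) = 5.00
Passes: No


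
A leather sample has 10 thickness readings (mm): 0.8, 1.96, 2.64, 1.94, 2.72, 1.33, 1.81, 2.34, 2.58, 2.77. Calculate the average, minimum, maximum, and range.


Average = 2.09 mm
Min = 0.8 mm
Max = 2.77 mm
Range = 1.97 mm

Sum = 20.89
Average = 20.89 / 10 = 2.09 mm
Minimum = 0.8 mm
Maximum = 2.77 mm
Range = 2.77 - 0.8 = 1.97 mm


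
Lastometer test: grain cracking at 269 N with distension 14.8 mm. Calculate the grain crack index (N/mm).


Grain crack index = force / distension
Index = 269 / 14.8 = 18.2 N/mm


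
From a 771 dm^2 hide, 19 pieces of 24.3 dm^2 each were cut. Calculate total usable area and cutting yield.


Total usable = 19 x 24.3 = 461.7 dm^2
Yield = 461.7 / 771 x 100 = 59.9%


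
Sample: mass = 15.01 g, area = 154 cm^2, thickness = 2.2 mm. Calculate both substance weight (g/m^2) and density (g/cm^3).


Substance weight = 974.7 g/m^2
Density = 0.443 g/cm^3


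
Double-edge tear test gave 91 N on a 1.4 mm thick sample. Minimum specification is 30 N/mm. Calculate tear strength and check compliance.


Tear strength = 65.0 N/mm
Compliant: Yes


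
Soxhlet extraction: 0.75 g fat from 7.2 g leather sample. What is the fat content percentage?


10.4%


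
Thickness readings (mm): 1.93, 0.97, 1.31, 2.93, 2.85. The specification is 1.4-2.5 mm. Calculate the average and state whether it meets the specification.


Sum = 9.99
Average = 9.99 / 5 = 2.00 mm
Specification range: 1.4 to 2.5 mm
Within spec: Yes


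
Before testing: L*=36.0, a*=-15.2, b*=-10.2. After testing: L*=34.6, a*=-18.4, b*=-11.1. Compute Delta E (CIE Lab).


Delta E = 3.61

dL = 34.6 - 36.0 = -1.4
da = -18.4 - (-15.2) = -3.2
db = -11.1 - (-10.2) = -0.9
dE = sqrt((-1.4)^2 + (-3.2)^2 + (-0.9)^2) = 3.61


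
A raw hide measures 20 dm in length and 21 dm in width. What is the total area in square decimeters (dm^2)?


420 dm^2

Area = length x width
Area = 20 x 21 = 420 dm^2


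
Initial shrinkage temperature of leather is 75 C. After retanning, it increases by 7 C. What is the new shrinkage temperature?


New Ts = 75 + 7 = 82 C


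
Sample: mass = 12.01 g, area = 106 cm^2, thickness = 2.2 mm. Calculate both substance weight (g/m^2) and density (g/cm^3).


Substance weight = 1133.0 g/m^2
Density = 0.515 g/cm^3

SW = 12.01 / 106 x 10000 = 1133.0 g/m^2
Volume = 106 x 2.2 / 10 = 23.32 cm^3
Density = 12.01 / 23.32 = 0.515 g/cm^3


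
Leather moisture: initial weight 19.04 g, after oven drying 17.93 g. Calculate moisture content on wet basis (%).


5.8%

Moisture = 19.04 - 17.93 = 1.11 g
MC = 1.11 / 19.04 x 100 = 5.8%


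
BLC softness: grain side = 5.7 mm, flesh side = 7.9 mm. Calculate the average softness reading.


Average = (5.7 + 7.9) / 2
Average = 6.80 mm


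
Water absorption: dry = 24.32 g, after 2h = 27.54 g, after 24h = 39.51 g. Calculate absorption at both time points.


WA (2h) = (27.54 - 24.32) / 24.32 x 100 = 13.2%
WA (24h) = (39.51 - 24.32) / 24.32 x 100 = 62.5%


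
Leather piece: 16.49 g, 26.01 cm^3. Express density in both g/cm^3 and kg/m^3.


0.634 g/cm^3
634 kg/m^3

Density = 16.49 / 26.01 = 0.634 g/cm^3
Convert: 0.634 x 1000 = 634 kg/m^3


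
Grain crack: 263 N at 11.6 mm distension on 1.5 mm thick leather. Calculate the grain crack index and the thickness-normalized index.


Crack index = 263 / 11.6 = 22.7 N/mm
Normalized = 22.7 / 1.5 = 15.1 N/mm per mm


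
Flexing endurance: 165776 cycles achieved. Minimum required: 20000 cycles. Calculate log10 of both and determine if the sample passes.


log10(165776) = 5.22
log10(20000) = 4.30
Passes: Yes


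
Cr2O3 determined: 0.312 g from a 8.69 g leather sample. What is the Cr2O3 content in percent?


Cr2O3% = 0.312 / 8.69 x 100
Cr2O3% = 3.59%


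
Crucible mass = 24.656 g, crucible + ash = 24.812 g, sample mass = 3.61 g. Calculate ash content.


Ash mass = 24.812 - 24.656 = 0.156 g
Ash% = 0.156 / 3.61 x 100 = 4.32%


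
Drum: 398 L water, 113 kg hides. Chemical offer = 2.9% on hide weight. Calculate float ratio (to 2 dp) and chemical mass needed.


Float ratio = 3.52
Chemical needed = 3.277 kg

Float ratio = 398 / 113 = 3.52
Chemical = 113 x 2.9 / 100 = 3.277 kg


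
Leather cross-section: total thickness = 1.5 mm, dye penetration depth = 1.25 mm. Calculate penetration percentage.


83.3%


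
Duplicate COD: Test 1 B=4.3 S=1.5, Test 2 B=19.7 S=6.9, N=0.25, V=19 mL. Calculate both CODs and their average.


COD1 = (4.3 - 1.5) x 0.25 x 8000 / 19 = 294.7 mg/L
COD2 = (19.7 - 6.9) x 0.25 x 8000 / 19 = 1347.4 mg/L
Average = (294.7 + 1347.4) / 2 = 821.1 mg/L


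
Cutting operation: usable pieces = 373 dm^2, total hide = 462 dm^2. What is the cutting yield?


Yield = usable / total x 100
Yield = 373 / 462 x 100 = 80.7%


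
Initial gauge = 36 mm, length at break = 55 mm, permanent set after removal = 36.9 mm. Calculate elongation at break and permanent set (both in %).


Elongation at break = (55 - 36) / 36 x 100 = 52.8%
Permanent set = (36.9 - 36) / 36 x 100 = 2.5%


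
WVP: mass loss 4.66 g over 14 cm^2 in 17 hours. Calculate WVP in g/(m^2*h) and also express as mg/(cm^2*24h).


WVP = 4.66 / (14 x 17) x 10000 = 195.80 g/(m^2*h)
Mass loss in mg = 4.66 x 1000 = 4660 mg
Per cm^2 per 24h in mg: 4660 x 24 / (14 x 17) = 111840 / 238 = 469.92 mg/(cm^2*24h)


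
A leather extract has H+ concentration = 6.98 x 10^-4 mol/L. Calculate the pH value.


pH = -log10[H+]
pH = -log10(6.98 x 10^-4) = 3.16


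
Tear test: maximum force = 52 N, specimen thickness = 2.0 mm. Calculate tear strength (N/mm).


Tear strength = force / thickness
Tear = 52 / 2.0 = 26.0 N/mm


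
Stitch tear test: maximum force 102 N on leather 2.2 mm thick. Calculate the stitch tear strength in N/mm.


Stitch tear strength = force / thickness
STS = 102 / 2.2 = 46.4 N/mm


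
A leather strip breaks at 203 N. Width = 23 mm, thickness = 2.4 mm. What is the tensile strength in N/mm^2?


3.68 N/mm^2


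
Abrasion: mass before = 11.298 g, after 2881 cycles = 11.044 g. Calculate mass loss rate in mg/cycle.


0.088 mg/cycle


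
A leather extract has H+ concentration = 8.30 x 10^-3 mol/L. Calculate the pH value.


pH = 2.08


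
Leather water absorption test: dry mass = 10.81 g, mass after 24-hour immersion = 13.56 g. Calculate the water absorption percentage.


Water absorbed = 13.56 - 10.81 = 2.75 g
WA% = 2.75 / 10.81 x 100 = 25.4%


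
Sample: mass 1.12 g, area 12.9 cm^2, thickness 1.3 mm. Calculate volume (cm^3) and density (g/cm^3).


Thickness in cm = 1.3 / 10 = 0.13 cm
Volume = 12.9 x 0.13 = 1.677 cm^3
Density = 1.12 / 1.677 = 0.668 g/cm^3


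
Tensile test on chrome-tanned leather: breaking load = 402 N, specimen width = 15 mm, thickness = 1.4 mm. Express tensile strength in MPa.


19.14 MPa


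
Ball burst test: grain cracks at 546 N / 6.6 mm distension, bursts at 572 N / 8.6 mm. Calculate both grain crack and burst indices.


Crack index = 546 / 6.6 = 82.7 N/mm
Burst index = 572 / 8.6 = 66.5 N/mm


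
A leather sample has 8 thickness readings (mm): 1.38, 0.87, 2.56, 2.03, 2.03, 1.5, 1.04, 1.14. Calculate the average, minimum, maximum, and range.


Sum = 12.55
Average = 12.55 / 8 = 1.57 mm
Minimum = 0.87 mm
Maximum = 2.56 mm
Range = 2.56 - 0.87 = 1.69 mm


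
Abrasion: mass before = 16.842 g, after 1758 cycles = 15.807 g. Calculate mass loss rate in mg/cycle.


0.589 mg/cycle


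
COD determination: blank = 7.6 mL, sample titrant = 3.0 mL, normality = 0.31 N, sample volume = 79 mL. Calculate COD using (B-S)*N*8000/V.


144.4 mg/L


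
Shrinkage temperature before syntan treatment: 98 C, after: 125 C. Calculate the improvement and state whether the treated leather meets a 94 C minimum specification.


Improvement = 125 - 98 = 27 C
Spec check: 125 C >= 94 C? Yes


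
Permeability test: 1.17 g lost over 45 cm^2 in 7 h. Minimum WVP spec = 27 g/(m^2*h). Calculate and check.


WVP = 1.17 / (45 x 7) x 10000 = 37.14 g/(m^2*h)
Minimum: 27 g/(m^2*h)
Meets spec: Yes


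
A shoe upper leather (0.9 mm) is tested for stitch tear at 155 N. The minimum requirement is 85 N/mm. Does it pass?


STS = 155 / 0.9 = 172.2 N/mm
Minimum required: 85 N/mm
Passes: Yes


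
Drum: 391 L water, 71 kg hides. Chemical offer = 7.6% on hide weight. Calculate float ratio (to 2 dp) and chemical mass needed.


Float ratio = 5.51
Chemical needed = 5.396 kg

Float ratio = 391 / 71 = 5.51
Chemical = 71 x 7.6 / 100 = 5.396 kg


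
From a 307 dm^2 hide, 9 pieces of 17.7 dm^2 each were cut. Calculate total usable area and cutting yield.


Total usable = 9 x 17.7 = 159.3 dm^2
Yield = 159.3 / 307 x 100 = 51.9%


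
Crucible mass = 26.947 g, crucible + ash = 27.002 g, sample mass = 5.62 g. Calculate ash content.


Ash mass = 0.055 g
Ash content = 0.98%

Ash mass = 27.002 - 26.947 = 0.055 g
Ash% = 0.055 / 5.62 x 100 = 0.98%


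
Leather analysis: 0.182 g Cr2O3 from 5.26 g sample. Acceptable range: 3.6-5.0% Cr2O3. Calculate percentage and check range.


Cr2O3 = 3.46%
Within range: No

Cr2O3% = 0.182 / 5.26 x 100 = 3.46%
Acceptable range: 3.6 to 5.0%
Within range: No


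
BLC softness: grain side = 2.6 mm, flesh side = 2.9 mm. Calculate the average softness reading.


Average = (2.6 + 2.9) / 2
Average = 2.75 mm


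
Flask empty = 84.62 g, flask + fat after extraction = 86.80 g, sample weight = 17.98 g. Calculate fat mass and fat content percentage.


Fat mass = 2.18 g
Fat content = 12.1%


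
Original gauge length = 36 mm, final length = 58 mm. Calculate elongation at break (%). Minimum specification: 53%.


Elongation = 61.1%
Meets spec: Yes

Extension = 58 - 36 = 22 mm
Elongation = 22 / 36 x 100 = 61.1%
Minimum required: 53%
Meets specification: Yes


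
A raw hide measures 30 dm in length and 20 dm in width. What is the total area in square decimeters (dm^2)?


600 dm^2

Area = length x width
Area = 30 x 20 = 600 dm^2


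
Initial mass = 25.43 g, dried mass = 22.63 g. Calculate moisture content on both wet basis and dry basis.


Moisture lost = 25.43 - 22.63 = 2.80 g
Wet basis MC = 2.80 / 25.43 x 100 = 11.0%
Dry basis MC = 2.80 / 22.63 x 100 = 12.4%


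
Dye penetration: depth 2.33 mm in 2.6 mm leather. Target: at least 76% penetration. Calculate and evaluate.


Penetration = 89.6%
Meets target: Yes

Penetration = 2.33 / 2.6 x 100 = 89.6%
Target: 76%
Meets target: Yes


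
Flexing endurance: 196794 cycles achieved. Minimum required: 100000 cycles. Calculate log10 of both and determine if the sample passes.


Achieved: log10 = 5.29
Required: log10 = 5.00
Passes: Yes


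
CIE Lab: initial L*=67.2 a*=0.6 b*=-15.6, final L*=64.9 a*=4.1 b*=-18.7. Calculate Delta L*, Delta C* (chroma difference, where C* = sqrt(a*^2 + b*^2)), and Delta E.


Delta L* = 64.9 - 67.2 = -2.3
C1* = sqrt((0.6)^2 + (-15.6)^2) = 15.612
C2* = sqrt((4.1)^2 + (-18.7)^2) = 19.144
Delta C* = 19.144 - 15.612 = 3.53
Delta E = sqrt((-2.3)^2 + (3.5)^2 + (-3.1)^2) = 5.21


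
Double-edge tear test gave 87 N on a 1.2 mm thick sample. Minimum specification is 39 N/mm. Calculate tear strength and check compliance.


Tear strength = 87 / 1.2 = 72.5 N/mm
Required minimum = 39 N/mm
Compliant: Yes


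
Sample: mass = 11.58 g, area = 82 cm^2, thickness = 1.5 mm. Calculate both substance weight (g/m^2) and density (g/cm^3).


SW = 11.58 / 82 x 10000 = 1412.2 g/m^2
Volume = 82 x 1.5 / 10 = 12.30 cm^3
Density = 11.58 / 12.30 = 0.941 g/cm^3


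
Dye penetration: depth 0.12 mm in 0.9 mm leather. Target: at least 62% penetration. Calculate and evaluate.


Penetration = 13.3%
Meets target: No

Penetration = 0.12 / 0.9 x 100 = 13.3%
Target: 62%
Meets target: No


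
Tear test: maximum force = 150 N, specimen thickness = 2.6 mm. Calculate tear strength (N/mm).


57.7 N/mm


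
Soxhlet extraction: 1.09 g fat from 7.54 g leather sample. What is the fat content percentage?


Fat content = 1.09 / 7.54 x 100
Fat = 14.5%


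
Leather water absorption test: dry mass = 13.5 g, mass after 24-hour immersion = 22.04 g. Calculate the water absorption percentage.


63.3%


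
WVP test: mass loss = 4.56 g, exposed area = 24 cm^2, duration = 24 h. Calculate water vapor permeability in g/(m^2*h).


79.17 g/(m^2*h)

WVP = mass_loss / (area x time) x 10000
WVP = 4.56 / (24 x 24) x 10000
WVP = 4.56 / 576 x 10000 = 79.17 g/(m^2*h)


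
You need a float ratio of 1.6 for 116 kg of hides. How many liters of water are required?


185.6 L

Water = hide weight x target ratio
Water = 116 x 1.6 = 185.6 L


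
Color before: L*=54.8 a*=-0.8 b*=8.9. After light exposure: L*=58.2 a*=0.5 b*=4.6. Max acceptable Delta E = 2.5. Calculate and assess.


Delta E = 5.63
Passes: No


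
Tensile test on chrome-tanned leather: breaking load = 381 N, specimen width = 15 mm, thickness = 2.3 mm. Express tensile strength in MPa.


11.04 MPa


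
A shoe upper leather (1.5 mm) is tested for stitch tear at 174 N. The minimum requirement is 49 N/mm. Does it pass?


STS = 116.0 N/mm
Passes: Yes


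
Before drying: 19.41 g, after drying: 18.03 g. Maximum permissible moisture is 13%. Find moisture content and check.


Moisture content = 7.1%
Acceptable: Yes

MC = (19.41 - 18.03) / 19.41 x 100 = 7.1%
Maximum: 13%
Acceptable: Yes


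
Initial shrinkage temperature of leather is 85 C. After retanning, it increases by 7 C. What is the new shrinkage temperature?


New Ts = 85 + 7 = 92 C


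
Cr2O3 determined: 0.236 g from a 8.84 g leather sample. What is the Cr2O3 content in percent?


Cr2O3% = 0.236 / 8.84 x 100
Cr2O3% = 2.67%


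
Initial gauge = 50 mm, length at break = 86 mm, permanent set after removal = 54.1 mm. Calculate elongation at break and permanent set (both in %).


Elongation at break = 72.0%
Permanent set = 8.2%


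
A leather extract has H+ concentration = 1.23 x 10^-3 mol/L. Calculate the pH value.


pH = 2.91


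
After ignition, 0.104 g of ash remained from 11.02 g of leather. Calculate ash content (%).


Ash% = 0.104 / 11.02 x 100
Ash% = 0.94%


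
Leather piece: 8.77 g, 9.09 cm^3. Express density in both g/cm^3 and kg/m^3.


Density = 8.77 / 9.09 = 0.965 g/cm^3
Convert: 0.965 x 1000 = 965 kg/m^3


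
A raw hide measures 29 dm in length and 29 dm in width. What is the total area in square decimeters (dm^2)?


Area = length x width
Area = 29 x 29 = 841 dm^2


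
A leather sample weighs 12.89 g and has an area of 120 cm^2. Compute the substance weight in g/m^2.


Substance weight = mass / area x 10000
SW = 12.89 / 120 x 10000
SW = 1074.2 g/m^2


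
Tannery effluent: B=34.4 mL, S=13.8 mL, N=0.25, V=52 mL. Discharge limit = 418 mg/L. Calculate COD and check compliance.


COD = 792.3 mg/L
Compliant: No


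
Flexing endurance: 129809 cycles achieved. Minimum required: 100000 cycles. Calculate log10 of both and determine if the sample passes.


Achieved: log10 = 5.11
Required: log10 = 5.00
Passes: Yes


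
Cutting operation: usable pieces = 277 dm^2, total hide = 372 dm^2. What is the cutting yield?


74.5%


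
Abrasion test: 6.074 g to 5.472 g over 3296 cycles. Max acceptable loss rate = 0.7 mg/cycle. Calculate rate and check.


Rate = 0.183 mg/cycle
Passes: Yes

Loss = 6.074 - 5.472 = 0.602 g
Rate = 0.602 g / 3296 cycles x 1000 = 0.183 mg/cycle
Max = 0.7 mg/cycle
Passes: Yes


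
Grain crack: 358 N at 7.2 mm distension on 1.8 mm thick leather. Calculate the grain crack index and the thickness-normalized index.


Crack index = 49.7 N/mm
Normalized index = 27.6 N/mm per mm

Crack index = 358 / 7.2 = 49.7 N/mm
Normalized = 49.7 / 1.8 = 27.6 N/mm per mm


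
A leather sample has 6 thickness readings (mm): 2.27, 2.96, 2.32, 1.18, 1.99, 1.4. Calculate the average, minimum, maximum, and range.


Sum = 12.12
Average = 12.12 / 6 = 2.02 mm
Minimum = 1.18 mm
Maximum = 2.96 mm
Range = 2.96 - 1.18 = 1.78 mm


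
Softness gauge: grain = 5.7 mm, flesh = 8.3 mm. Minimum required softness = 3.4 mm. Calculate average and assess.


Average = (5.7 + 8.3) / 2 = 7.00 mm
Minimum = 3.4 mm
Meets requirement: Yes


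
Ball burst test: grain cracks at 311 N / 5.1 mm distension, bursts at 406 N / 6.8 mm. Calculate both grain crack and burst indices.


Crack index = 61.0 N/mm
Burst index = 59.7 N/mm


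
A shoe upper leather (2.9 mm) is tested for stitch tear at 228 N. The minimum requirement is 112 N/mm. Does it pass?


STS = 228 / 2.9 = 78.6 N/mm
Minimum required: 112 N/mm
Passes: No


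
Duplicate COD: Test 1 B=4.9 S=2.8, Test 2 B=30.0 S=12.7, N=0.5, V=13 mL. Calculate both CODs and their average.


COD1 = (4.9 - 2.8) x 0.5 x 8000 / 13 = 646.2 mg/L
COD2 = (30.0 - 12.7) x 0.5 x 8000 / 13 = 5323.1 mg/L
Average = (646.2 + 5323.1) / 2 = 2984.7 mg/L


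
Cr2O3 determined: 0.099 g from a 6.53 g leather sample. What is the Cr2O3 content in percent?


Cr2O3% = 0.099 / 6.53 x 100
Cr2O3% = 1.52%


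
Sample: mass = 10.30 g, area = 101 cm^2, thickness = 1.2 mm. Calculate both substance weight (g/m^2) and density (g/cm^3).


SW = 10.30 / 101 x 10000 = 1019.8 g/m^2
Volume = 101 x 1.2 / 10 = 12.12 cm^3
Density = 10.30 / 12.12 = 0.850 g/cm^3


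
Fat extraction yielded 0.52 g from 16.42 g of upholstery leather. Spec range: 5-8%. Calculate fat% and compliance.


Fat% = 0.52 / 16.42 x 100 = 3.2%
Spec range: 5-8%
Compliant: No


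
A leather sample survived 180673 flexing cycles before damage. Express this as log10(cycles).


5.26

log10(180673) = 5.26


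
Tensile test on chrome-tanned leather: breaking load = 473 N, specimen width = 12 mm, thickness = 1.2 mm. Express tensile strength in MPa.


32.85 MPa

Cross-section = 12 x 1.2 = 14.4 mm^2
TS = 473 / 14.4 = 32.85 MPa
(1 N/mm^2 = 1 MPa)


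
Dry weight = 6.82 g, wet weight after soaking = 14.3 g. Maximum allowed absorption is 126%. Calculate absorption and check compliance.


WA = (14.3 - 6.82) / 6.82 x 100 = 109.7%
Maximum allowed: 126%
Compliant: Yes


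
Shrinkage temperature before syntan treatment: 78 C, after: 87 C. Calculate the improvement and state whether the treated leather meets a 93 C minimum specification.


Improvement = 87 - 78 = 9 C
Spec check: 87 C >= 93 C? No


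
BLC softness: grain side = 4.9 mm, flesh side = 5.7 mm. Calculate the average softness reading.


Average = (4.9 + 5.7) / 2
Average = 5.30 mm


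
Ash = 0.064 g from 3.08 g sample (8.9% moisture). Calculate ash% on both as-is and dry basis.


As-is ash = 2.08%
Dry-basis ash = 2.28%


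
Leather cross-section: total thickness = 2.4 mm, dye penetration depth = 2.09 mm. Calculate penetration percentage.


87.1%

Penetration% = 2.09 / 2.4 x 100
Penetration = 87.1%


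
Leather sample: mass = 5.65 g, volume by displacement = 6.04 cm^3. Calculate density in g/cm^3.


Density = mass / volume
Density = 5.65 / 6.04 = 0.935 g/cm^3


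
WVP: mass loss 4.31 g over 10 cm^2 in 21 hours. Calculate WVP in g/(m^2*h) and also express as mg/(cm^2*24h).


WVP = 205.24 g/(m^2*h)
Daily rate = 492.57 mg/(cm^2*24h)


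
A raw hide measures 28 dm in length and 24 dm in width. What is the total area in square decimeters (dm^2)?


672 dm^2

Area = length x width
Area = 28 x 24 = 672 dm^2


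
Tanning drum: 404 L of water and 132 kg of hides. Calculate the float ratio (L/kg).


Float ratio = water / hide weight
Ratio = 404 / 132 = 3.1


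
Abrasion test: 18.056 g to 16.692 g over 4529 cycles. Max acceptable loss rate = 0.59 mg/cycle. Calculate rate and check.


Rate = 0.301 mg/cycle
Passes: Yes

Loss = 18.056 - 16.692 = 1.364 g
Rate = 1.364 g / 4529 cycles x 1000 = 0.301 mg/cycle
Max = 0.59 mg/cycle
Passes: Yes


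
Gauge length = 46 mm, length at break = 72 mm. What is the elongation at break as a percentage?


56.5%

Extension = 72 - 46 = 26 mm
Elongation = 26 / 46 x 100 = 56.5%
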